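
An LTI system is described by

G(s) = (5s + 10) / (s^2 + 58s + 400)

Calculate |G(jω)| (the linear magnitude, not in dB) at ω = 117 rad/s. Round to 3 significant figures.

0.0392

Substitute s = j117:
Numerator: 5(j117) + 10 = 10 + j585
Denominator: (j117)^2 + 58(j117) + 400 = -13289 + j6786
|N| = √(10² + 585²) ≈ 585.09, ∠N ≈ 89.02°
|D| = √(13289² + 6786²) ≈ 14921, ∠D ≈ 152.95°
|G| = 585.09 / 14921 ≈ 0.039213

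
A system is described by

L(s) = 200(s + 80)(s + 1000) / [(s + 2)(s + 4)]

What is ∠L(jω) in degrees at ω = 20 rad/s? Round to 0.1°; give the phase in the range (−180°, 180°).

-147.8°

At s = jω = j20:
zero (s+80): 80 + j20 → |·| = √(80²+20²) = √6800 ≈ 82.462, ∠ = arctan(20/80) ≈ 14.04°
zero (s+1000): 1000 + j20 → |·| = √(1000²+20²) = √1000400 ≈ 1000.2, ∠ = arctan(20/1000) ≈ 1.15°
pole (s+2): 2 + j20 → |·| = √(2²+20²) = √404 ≈ 20.1, ∠ = arctan(20/2) ≈ 84.29°
pole (s+4): 4 + j20 → |·| = √(4²+20²) = √416 ≈ 20.396, ∠ = arctan(20/4) ≈ 78.69°
∠L = 15.19° − 162.98° = -147.79°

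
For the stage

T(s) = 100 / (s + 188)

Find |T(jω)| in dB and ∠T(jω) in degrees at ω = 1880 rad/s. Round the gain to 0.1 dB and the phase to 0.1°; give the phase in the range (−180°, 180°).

At s = jω = j1880:
pole (s+188): 188 + j1880 → |·| = √(188²+1880²) = √3569744 ≈ 1889.4, ∠ = arctan(1880/188) ≈ 84.29°
|T| = 100 / 1889.4 ≈ 0.052927
Gain = 20 log₁₀(0.052927) ≈ -25.53 dB
∠T = 0.00° − 84.29° = -84.29°

-25.5 dB, -84.3°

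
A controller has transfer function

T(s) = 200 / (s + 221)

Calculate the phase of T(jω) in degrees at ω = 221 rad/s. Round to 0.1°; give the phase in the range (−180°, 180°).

-45.0°

Substitute s = j221:
Numerator: 200 = 200 + j0
Denominator: (j221) + 221 = 221 + j221
|N| = √(200² + 0²) ≈ 200, ∠N ≈ 0.00°
|D| = √(221² + 221²) ≈ 312.54, ∠D ≈ 45.00°
∠T = 0.00° − 45.00° = -45.00°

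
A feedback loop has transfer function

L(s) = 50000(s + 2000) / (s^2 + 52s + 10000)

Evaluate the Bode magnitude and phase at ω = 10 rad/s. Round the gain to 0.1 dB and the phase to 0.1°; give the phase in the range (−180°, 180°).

80.1 dB, -2.7°

At s = jω = j10:
zero (s+2000): 2000 + j10 → |·| = √(2000²+10²) = √4000100 ≈ 2000, ∠ = arctan(10/2000) ≈ 0.29°
quadratic: (j10)² + 52·j10 + 10000 = 9900 + j520 → |·| ≈ 9913.6, ∠ ≈ 3.01°
|L| = 50000 · 2000 / 9913.6 ≈ 10087
Gain = 20 log₁₀(10087) ≈ 80.08 dB
∠L = 0.29° − 3.01° = -2.72°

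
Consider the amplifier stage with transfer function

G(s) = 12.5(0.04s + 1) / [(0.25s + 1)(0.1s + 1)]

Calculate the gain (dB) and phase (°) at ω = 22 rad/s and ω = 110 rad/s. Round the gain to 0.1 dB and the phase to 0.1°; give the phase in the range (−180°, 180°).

ω = 22: 1.8 dB, -103.9°; ω = 110: -14.6 dB, -95.5°

At ω = 22 rad/s:
zero (1 + j22·0.04) = 1 + j0.88 → |·| ≈ 1.3321, ∠ ≈ 41.35°
pole (1 + j22·0.25) = 1 + j5.5 → |·| ≈ 5.5902, ∠ ≈ 79.70°
pole (1 + j22·0.1) = 1 + j2.2 → |·| ≈ 2.4166, ∠ ≈ 65.56°
|G| = 12.5 · 1.3321 / (5.5902 · 2.4166) ≈ 1.2326
Gain = 20 log₁₀(1.2326) ≈ 1.82 dB
∠G = (41.35°) − (79.70° + 65.56°) = -103.91°

At ω = 110 rad/s:
zero (1 + j110·0.04) = 1 + j4.4 → |·| ≈ 4.5122, ∠ ≈ 77.20°
pole (1 + j110·0.25) = 1 + j27.5 → |·| ≈ 27.518, ∠ ≈ 87.92°
pole (1 + j110·0.1) = 1 + j11 → |·| ≈ 11.045, ∠ ≈ 84.81°
|G| = 12.5 · 4.5122 / (27.518 · 11.045) ≈ 0.18557
Gain = 20 log₁₀(0.18557) ≈ -14.63 dB
∠G = (77.20°) − (87.92° + 84.81°) = -95.53°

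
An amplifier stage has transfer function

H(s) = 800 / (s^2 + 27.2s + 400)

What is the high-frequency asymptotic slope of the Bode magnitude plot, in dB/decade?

-40 dB/decade

Each pole contributes −20 dB/decade at high frequency; each zero contributes +20 dB/decade.
Net: 0 zero(s) − 2 pole(s) → -40 dB/decade.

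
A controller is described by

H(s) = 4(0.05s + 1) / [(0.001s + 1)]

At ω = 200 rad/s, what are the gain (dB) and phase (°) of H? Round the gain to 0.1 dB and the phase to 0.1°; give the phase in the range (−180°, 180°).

31.9 dB, 73.0°

At ω = 200 rad/s:
zero (1 + j200·0.05) = 1 + j10 → |·| ≈ 10.05, ∠ ≈ 84.29°
pole (1 + j200·0.001) = 1 + j0.2 → |·| ≈ 1.0198, ∠ ≈ 11.31°
|H| = 4 · 10.05 / (1.0198) ≈ 39.419
Gain = 20 log₁₀(39.419) ≈ 31.91 dB
∠H = (84.29°) − (11.31°) = 72.98°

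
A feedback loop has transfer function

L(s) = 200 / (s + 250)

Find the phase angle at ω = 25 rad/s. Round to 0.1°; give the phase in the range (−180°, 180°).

-5.7°

At s = jω = j25:
pole (s+250): 250 + j25 → |·| = √(250²+25²) = √63125 ≈ 251.25, ∠ = arctan(25/250) ≈ 5.71°
∠L = 0.00° − 5.71° = -5.71°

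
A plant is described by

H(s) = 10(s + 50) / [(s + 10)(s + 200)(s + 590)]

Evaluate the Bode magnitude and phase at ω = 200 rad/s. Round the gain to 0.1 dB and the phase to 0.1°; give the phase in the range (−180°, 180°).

-84.7 dB, -74.9°

At s = jω = j200:
zero (s+50): 50 + j200 → |·| = √(50²+200²) = √42500 ≈ 206.16, ∠ = arctan(200/50) ≈ 75.96°
pole (s+10): 10 + j200 → |·| = √(10²+200²) = √40100 ≈ 200.25, ∠ = arctan(200/10) ≈ 87.14°
pole (s+200): 200 + j200 → |·| = √(200²+200²) = √80000 ≈ 282.84, ∠ = arctan(200/200) ≈ 45.00°
pole (s+590): 590 + j200 → |·| = √(590²+200²) = √388100 ≈ 622.98, ∠ = arctan(200/590) ≈ 18.73°
|H| = 10 · 206.16 / 3.5285e+07 ≈ 5.8427e-05
Gain = 20 log₁₀(5.8427e-05) ≈ -84.67 dB
∠H = 75.96° − 150.87° = -74.91°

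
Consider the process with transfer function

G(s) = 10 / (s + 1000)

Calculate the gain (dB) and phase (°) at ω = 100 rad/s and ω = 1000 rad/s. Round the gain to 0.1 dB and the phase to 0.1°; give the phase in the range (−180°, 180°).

ω = 100: -40.0 dB, -5.7°; ω = 1000: -43.0 dB, -45.0°

Substitute s = j100:
Numerator: 10 = 10 + j0
Denominator: (j100) + 1000 = 1000 + j100
|N| = √(10² + 0²) ≈ 10, ∠N ≈ 0.00°
|D| = √(1000² + 100²) ≈ 1005, ∠D ≈ 5.71°
|G| = 10 / 1005 ≈ 0.0099502
Gain = 20 log₁₀(0.0099502) ≈ -40.04 dB
∠G = 0.00° − 5.71° = -5.71°

Substitute s = j1000:
Numerator: 10 = 10 + j0
Denominator: (j1000) + 1000 = 1000 + j1000
|N| = √(10² + 0²) ≈ 10, ∠N ≈ 0.00°
|D| = √(1000² + 1000²) ≈ 1414.2, ∠D ≈ 45.00°
|G| = 10 / 1414.2 ≈ 0.0070711
Gain = 20 log₁₀(0.0070711) ≈ -43.01 dB
∠G = 0.00° − 45.00° = -45.00°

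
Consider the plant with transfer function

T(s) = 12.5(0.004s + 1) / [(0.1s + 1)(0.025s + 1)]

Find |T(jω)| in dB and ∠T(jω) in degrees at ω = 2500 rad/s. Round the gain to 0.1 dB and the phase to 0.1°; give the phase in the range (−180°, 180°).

-41.9 dB, -94.6°

At ω = 2500 rad/s:
zero (1 + j2500·0.004) = 1 + j10 → |·| ≈ 10.05, ∠ ≈ 84.29°
pole (1 + j2500·0.1) = 1 + j250 → |·| ≈ 250, ∠ ≈ 89.77°
pole (1 + j2500·0.025) = 1 + j62.5 → |·| ≈ 62.508, ∠ ≈ 89.08°
|T| = 12.5 · 10.05 / (250 · 62.508) ≈ 0.008039
Gain = 20 log₁₀(0.008039) ≈ -41.90 dB
∠T = (84.29°) − (89.77° + 89.08°) = -94.56°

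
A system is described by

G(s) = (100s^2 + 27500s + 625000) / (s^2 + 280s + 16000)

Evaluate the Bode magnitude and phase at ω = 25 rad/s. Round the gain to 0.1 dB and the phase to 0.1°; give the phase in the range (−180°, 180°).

34.4 dB, 26.2°

Substitute s = j25:
Numerator: 100(j25)^2 + 27500(j25) + 625000 = 562500 + j687500
Denominator: (j25)^2 + 280(j25) + 16000 = 15375 + j7000
|N| = √(562500² + 687500²) ≈ 8.8829e+05, ∠N ≈ 50.71°
|D| = √(15375² + 7000²) ≈ 16894, ∠D ≈ 24.48°
|G| = 8.8829e+05 / 16894 ≈ 52.58
Gain = 20 log₁₀(52.58) ≈ 34.42 dB
∠G = 50.71° − 24.48° = 26.23°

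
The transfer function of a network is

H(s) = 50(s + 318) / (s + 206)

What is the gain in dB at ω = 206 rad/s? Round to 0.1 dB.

36.3 dB

At s = jω = j206:
zero (s+318): 318 + j206 → |·| = √(318²+206²) = √143560 ≈ 378.89, ∠ = arctan(206/318) ≈ 32.94°
pole (s+206): 206 + j206 → |·| = √(206²+206²) = √84872 ≈ 291.33, ∠ = arctan(206/206) ≈ 45.00°
|H| = 50 · 378.89 / 291.33 ≈ 65.028
Gain = 20 log₁₀(65.028) ≈ 36.26 dB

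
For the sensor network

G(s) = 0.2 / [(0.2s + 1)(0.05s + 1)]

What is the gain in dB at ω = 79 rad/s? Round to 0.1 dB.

At ω = 79 rad/s:
pole (1 + j79·0.2) = 1 + j15.8 → |·| ≈ 15.832, ∠ ≈ 86.38°
pole (1 + j79·0.05) = 1 + j3.95 → |·| ≈ 4.0746, ∠ ≈ 75.79°
|G| = 0.2 · 1 / (15.832 · 4.0746) ≈ 0.0031003
Gain = 20 log₁₀(0.0031003) ≈ -50.17 dB

-50.2 dB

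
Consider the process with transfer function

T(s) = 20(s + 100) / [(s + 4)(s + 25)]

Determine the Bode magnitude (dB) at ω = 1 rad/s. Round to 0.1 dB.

25.8 dB

At s = jω = j1:
zero (s+100): 100 + j1 → |·| = √(100²+1²) = √10001 ≈ 100, ∠ = arctan(1/100) ≈ 0.57°
pole (s+4): 4 + j1 → |·| = √(4²+1²) = √17 ≈ 4.1231, ∠ = arctan(1/4) ≈ 14.04°
pole (s+25): 25 + j1 → |·| = √(25²+1²) = √626 ≈ 25.02, ∠ = arctan(1/25) ≈ 2.29°
|T| = 20 · 100 / 103.16 ≈ 19.387
Gain = 20 log₁₀(19.387) ≈ 25.75 dB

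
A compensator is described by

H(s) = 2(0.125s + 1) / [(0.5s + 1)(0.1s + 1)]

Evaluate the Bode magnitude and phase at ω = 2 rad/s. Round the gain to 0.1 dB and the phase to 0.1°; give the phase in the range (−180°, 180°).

3.1 dB, -42.3°

At ω = 2 rad/s:
zero (1 + j2·0.125) = 1 + j0.25 → |·| ≈ 1.0308, ∠ ≈ 14.04°
pole (1 + j2·0.5) = 1 + j1 → |·| ≈ 1.4142, ∠ ≈ 45.00°
pole (1 + j2·0.1) = 1 + j0.2 → |·| ≈ 1.0198, ∠ ≈ 11.31°
|H| = 2 · 1.0308 / (1.4142 · 1.0198) ≈ 1.4295
Gain = 20 log₁₀(1.4295) ≈ 3.10 dB
∠H = (14.04°) − (45.00° + 11.31°) = -42.27°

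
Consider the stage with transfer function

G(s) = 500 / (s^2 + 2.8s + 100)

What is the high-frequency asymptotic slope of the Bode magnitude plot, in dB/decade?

-40 dB/decade

Each pole contributes −20 dB/decade at high frequency; each zero contributes +20 dB/decade.
Net: 0 zero(s) − 2 pole(s) → -40 dB/decade.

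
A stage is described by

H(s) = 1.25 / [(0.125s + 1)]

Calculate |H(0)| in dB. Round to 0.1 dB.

H(0) = 1.25 · 1 / 1 = 1.25
20 log₁₀(1.25) ≈ 1.94 dB

1.9 dB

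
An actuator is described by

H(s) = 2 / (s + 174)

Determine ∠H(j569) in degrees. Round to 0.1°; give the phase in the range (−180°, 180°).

-73.0°

Substitute s = j569:
Numerator: 2 = 2 + j0
Denominator: (j569) + 174 = 174 + j569
|N| = √(2² + 0²) ≈ 2, ∠N ≈ 0.00°
|D| = √(174² + 569²) ≈ 595.01, ∠D ≈ 73.00°
∠H = 0.00° − 73.00° = -73.00°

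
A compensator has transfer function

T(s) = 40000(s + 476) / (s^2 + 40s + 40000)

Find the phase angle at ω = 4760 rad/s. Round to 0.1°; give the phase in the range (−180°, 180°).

At s = jω = j4760:
zero (s+476): 476 + j4760 → |·| = √(476²+4760²) = √22884176 ≈ 4783.7, ∠ = arctan(4760/476) ≈ 84.29°
quadratic: (j4760)² + 40·j4760 + 40000 = -22617600 + j190400 → |·| ≈ 2.2618e+07, ∠ ≈ 179.52°
∠T = 84.29° − 179.52° = -95.23°

-95.2°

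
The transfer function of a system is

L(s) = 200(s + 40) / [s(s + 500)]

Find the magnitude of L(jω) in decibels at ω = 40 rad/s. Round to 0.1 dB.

-5.0 dB

At s = jω = j40:
zero (s+40): 40 + j40 → |·| = √(40²+40²) = √3200 ≈ 56.569, ∠ = arctan(40/40) ≈ 45.00°
pole (s+500): 500 + j40 → |·| = √(500²+40²) = √251600 ≈ 501.6, ∠ = arctan(40/500) ≈ 4.57°
pole at origin: |s| = 40, ∠ = 90.00° (in denominator)
|L| = 200 · 56.569 / 20064 ≈ 0.56389
Gain = 20 log₁₀(0.56389) ≈ -4.98 dB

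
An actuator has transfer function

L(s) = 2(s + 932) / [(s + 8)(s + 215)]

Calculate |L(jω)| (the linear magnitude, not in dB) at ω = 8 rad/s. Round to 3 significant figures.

At s = jω = j8:
zero (s+932): 932 + j8 → |·| = √(932²+8²) = √868688 ≈ 932.03, ∠ = arctan(8/932) ≈ 0.49°
pole (s+8): 8 + j8 → |·| = √(8²+8²) = √128 ≈ 11.314, ∠ = arctan(8/8) ≈ 45.00°
pole (s+215): 215 + j8 → |·| = √(215²+8²) = √46289 ≈ 215.15, ∠ = arctan(8/215) ≈ 2.13°
|L| = 2 · 932.03 / 2434.2 ≈ 0.76578

0.766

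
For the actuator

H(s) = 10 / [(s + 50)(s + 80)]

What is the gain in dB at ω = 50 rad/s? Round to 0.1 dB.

-56.5 dB

At s = jω = j50:
pole (s+50): 50 + j50 → |·| = √(50²+50²) = √5000 ≈ 70.711, ∠ = arctan(50/50) ≈ 45.00°
pole (s+80): 80 + j50 → |·| = √(80²+50²) = √8900 ≈ 94.34, ∠ = arctan(50/80) ≈ 32.01°
|H| = 10 / 6670.9 ≈ 0.001499
Gain = 20 log₁₀(0.001499) ≈ -56.48 dB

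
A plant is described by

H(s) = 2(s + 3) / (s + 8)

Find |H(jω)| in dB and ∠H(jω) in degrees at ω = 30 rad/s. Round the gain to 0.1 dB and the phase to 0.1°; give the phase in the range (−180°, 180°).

5.8 dB, 9.2°

At s = jω = j30:
zero (s+3): 3 + j30 → |·| = √(3²+30²) = √909 ≈ 30.15, ∠ = arctan(30/3) ≈ 84.29°
pole (s+8): 8 + j30 → |·| = √(8²+30²) = √964 ≈ 31.048, ∠ = arctan(30/8) ≈ 75.07°
|H| = 2 · 30.15 / 31.048 ≈ 1.9422
Gain = 20 log₁₀(1.9422) ≈ 5.77 dB
∠H = 84.29° − 75.07° = 9.22°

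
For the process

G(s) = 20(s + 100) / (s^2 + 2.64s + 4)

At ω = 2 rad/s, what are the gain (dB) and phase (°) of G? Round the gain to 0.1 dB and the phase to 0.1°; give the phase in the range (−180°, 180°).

51.6 dB, -88.9°

At s = jω = j2:
zero (s+100): 100 + j2 → |·| = √(100²+2²) = √10004 ≈ 100.02, ∠ = arctan(2/100) ≈ 1.15°
quadratic: (j2)² + 2.64·j2 + 4 = 0 + j5.28 → |·| ≈ 5.28, ∠ ≈ 90.00°
|G| = 20 · 100.02 / 5.28 ≈ 378.86
Gain = 20 log₁₀(378.86) ≈ 51.57 dB
∠G = 1.15° − 90.00° = -88.85°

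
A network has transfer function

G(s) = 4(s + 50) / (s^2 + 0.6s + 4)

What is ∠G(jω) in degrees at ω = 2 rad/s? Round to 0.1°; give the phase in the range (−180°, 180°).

At s = jω = j2:
zero (s+50): 50 + j2 → |·| = √(50²+2²) = √2504 ≈ 50.04, ∠ = arctan(2/50) ≈ 2.29°
quadratic: (j2)² + 0.6·j2 + 4 = 0 + j1.2 → |·| ≈ 1.2, ∠ ≈ 90.00°
∠G = 2.29° − 90.00° = -87.71°

-87.7°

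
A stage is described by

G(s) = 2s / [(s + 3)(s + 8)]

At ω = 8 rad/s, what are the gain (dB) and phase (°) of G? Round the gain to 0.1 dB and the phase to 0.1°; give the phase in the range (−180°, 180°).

At s = jω = j8:
zero at origin: s = j8 → |·| = 8, ∠ = 90.00°
pole (s+3): 3 + j8 → |·| = √(3²+8²) = √73 ≈ 8.544, ∠ = arctan(8/3) ≈ 69.44°
pole (s+8): 8 + j8 → |·| = √(8²+8²) = √128 ≈ 11.314, ∠ = arctan(8/8) ≈ 45.00°
|G| = 2 · 8 / 96.667 ≈ 0.16552
Gain = 20 log₁₀(0.16552) ≈ -15.62 dB
∠G = 90.00° − 114.44° = -24.44°

-15.6 dB, -24.4°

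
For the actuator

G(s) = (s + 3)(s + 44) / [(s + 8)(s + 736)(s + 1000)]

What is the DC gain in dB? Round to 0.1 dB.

-93.0 dB

G(0) = 1·3·44 / (8·736·1000) ≈ 2.2418e-05
20 log₁₀(2.2418e-05) ≈ -92.99 dB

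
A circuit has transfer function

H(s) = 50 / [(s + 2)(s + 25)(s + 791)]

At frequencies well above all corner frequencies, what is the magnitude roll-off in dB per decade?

Each pole contributes −20 dB/decade at high frequency; each zero contributes +20 dB/decade.
Net: 0 zero(s) − 3 pole(s) → -60 dB/decade.

-60 dB/decade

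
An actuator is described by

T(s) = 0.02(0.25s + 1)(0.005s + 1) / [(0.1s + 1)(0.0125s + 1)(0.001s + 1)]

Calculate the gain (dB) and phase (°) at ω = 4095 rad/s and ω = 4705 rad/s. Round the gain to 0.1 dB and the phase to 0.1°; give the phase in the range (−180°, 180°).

At ω = 4095 rad/s:
zero (1 + j4095·0.25) = 1 + j1023.75 → |·| ≈ 1023.8, ∠ ≈ 89.94°
zero (1 + j4095·0.005) = 1 + j20.475 → |·| ≈ 20.499, ∠ ≈ 87.20°
pole (1 + j4095·0.1) = 1 + j409.5 → |·| ≈ 409.5, ∠ ≈ 89.86°
pole (1 + j4095·0.0125) = 1 + j51.1875 → |·| ≈ 51.197, ∠ ≈ 88.88°
pole (1 + j4095·0.001) = 1 + j4.095 → |·| ≈ 4.2153, ∠ ≈ 76.28°
|T| = 0.02 · 1023.8 · 20.499 / (409.5 · 51.197 · 4.2153) ≈ 0.0047495
Gain = 20 log₁₀(0.0047495) ≈ -46.47 dB
∠T = (89.94° + 87.20°) − (89.86° + 88.88° + 76.28°) = -77.88°

At ω = 4705 rad/s:
zero (1 + j4705·0.25) = 1 + j1176.25 → |·| ≈ 1176.3, ∠ ≈ 89.95°
zero (1 + j4705·0.005) = 1 + j23.525 → |·| ≈ 23.546, ∠ ≈ 87.57°
pole (1 + j4705·0.1) = 1 + j470.5 → |·| ≈ 470.5, ∠ ≈ 89.88°
pole (1 + j4705·0.0125) = 1 + j58.8125 → |·| ≈ 58.821, ∠ ≈ 89.03°
pole (1 + j4705·0.001) = 1 + j4.705 → |·| ≈ 4.8101, ∠ ≈ 78.00°
|T| = 0.02 · 1176.3 · 23.546 / (470.5 · 58.821 · 4.8101) ≈ 0.0041612
Gain = 20 log₁₀(0.0041612) ≈ -47.62 dB
∠T = (89.95° + 87.57°) − (89.88° + 89.03° + 78.00°) = -79.39°

ω = 4095: -46.5 dB, -77.9°; ω = 4705: -47.6 dB, -79.4°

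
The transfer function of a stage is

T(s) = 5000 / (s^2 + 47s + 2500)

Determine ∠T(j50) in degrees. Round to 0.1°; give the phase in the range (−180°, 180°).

-90.0°

At s = jω = j50:
quadratic: (j50)² + 47·j50 + 2500 = 0 + j2350 → |·| ≈ 2350, ∠ ≈ 90.00°
∠T = 0.00° − 90.00° = -90.00°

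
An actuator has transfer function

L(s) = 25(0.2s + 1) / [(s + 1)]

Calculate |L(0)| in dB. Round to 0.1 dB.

28.0 dB

L(0) = 25 · 1 / 1 = 25
20 log₁₀(25) ≈ 27.96 dB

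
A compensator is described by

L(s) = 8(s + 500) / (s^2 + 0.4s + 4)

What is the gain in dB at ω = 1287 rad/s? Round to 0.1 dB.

-43.5 dB

At s = jω = j1287:
zero (s+500): 500 + j1287 → |·| = √(500²+1287²) = √1906369 ≈ 1380.7, ∠ = arctan(1287/500) ≈ 68.77°
quadratic: (j1287)² + 0.4·j1287 + 4 = -1656365 + j514.8 → |·| ≈ 1.6564e+06, ∠ ≈ 179.98°
|L| = 8 · 1380.7 / 1.6564e+06 ≈ 0.0066684
Gain = 20 log₁₀(0.0066684) ≈ -43.52 dB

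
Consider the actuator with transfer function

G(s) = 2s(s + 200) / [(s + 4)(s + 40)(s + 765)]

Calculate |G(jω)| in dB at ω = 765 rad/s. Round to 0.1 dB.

-54.4 dB

At s = jω = j765:
zero (s+200): 200 + j765 → |·| = √(200²+765²) = √625225 ≈ 790.71, ∠ = arctan(765/200) ≈ 75.35°
zero at origin: s = j765 → |·| = 765, ∠ = 90.00°
pole (s+4): 4 + j765 → |·| = √(4²+765²) = √585241 ≈ 765.01, ∠ = arctan(765/4) ≈ 89.70°
pole (s+40): 40 + j765 → |·| = √(40²+765²) = √586825 ≈ 766.05, ∠ = arctan(765/40) ≈ 87.01°
pole (s+765): 765 + j765 → |·| = √(765²+765²) = √1170450 ≈ 1081.9, ∠ = arctan(765/765) ≈ 45.00°
|G| = 2 · 6.0489e+05 / 6.3403e+08 ≈ 0.0019081
Gain = 20 log₁₀(0.0019081) ≈ -54.39 dB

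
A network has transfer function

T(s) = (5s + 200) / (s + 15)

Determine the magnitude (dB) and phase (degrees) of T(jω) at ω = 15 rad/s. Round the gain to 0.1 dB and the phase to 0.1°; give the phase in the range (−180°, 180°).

20.1 dB, -24.4°

Substitute s = j15:
Numerator: 5(j15) + 200 = 200 + j75
Denominator: (j15) + 15 = 15 + j15
|N| = √(200² + 75²) ≈ 213.6, ∠N ≈ 20.56°
|D| = √(15² + 15²) ≈ 21.213, ∠D ≈ 45.00°
|T| = 213.6 / 21.213 ≈ 10.069
Gain = 20 log₁₀(10.069) ≈ 20.06 dB
∠T = 20.56° − 45.00° = -24.44°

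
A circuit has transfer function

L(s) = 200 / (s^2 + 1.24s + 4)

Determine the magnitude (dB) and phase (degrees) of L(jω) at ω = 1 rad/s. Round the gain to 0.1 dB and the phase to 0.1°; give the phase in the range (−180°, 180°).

35.8 dB, -22.5°

At s = jω = j1:
quadratic: (j1)² + 1.24·j1 + 4 = 3 + j1.24 → |·| ≈ 3.2462, ∠ ≈ 22.46°
|L| = 200 / 3.2462 ≈ 61.61
Gain = 20 log₁₀(61.61) ≈ 35.79 dB
∠L = 0.00° − 22.46° = -22.46°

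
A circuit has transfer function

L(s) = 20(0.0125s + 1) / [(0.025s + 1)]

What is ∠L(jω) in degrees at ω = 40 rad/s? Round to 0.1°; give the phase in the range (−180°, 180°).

At ω = 40 rad/s:
zero (1 + j40·0.0125) = 1 + j0.5 → |·| ≈ 1.118, ∠ ≈ 26.57°
pole (1 + j40·0.025) = 1 + j1 → |·| ≈ 1.4142, ∠ ≈ 45.00°
∠L = (26.57°) − (45.00°) = -18.43°

-18.4°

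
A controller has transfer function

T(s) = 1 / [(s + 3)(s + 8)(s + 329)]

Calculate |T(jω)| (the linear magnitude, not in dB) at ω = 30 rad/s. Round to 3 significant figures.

3.23e-06

At s = jω = j30:
pole (s+3): 3 + j30 → |·| = √(3²+30²) = √909 ≈ 30.15, ∠ = arctan(30/3) ≈ 84.29°
pole (s+8): 8 + j30 → |·| = √(8²+30²) = √964 ≈ 31.048, ∠ = arctan(30/8) ≈ 75.07°
pole (s+329): 329 + j30 → |·| = √(329²+30²) = √109141 ≈ 330.36, ∠ = arctan(30/329) ≈ 5.21°
|T| = 1 / 3.0925e+05 ≈ 3.2336e-06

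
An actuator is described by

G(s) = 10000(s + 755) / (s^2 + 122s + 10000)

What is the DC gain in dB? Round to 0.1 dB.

57.6 dB

G(0) = 10000·755 / 10000 = 755
20 log₁₀(755) ≈ 57.56 dB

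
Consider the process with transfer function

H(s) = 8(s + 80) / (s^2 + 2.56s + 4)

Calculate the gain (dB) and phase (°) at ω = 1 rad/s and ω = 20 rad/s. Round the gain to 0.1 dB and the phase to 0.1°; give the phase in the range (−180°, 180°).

At s = jω = j1:
zero (s+80): 80 + j1 → |·| = √(80²+1²) = √6401 ≈ 80.006, ∠ = arctan(1/80) ≈ 0.72°
quadratic: (j1)² + 2.56·j1 + 4 = 3 + j2.56 → |·| ≈ 3.9438, ∠ ≈ 40.48°
|H| = 8 · 80.006 / 3.9438 ≈ 162.29
Gain = 20 log₁₀(162.29) ≈ 44.21 dB
∠H = 0.72° − 40.48° = -39.76°

At s = jω = j20:
zero (s+80): 80 + j20 → |·| = √(80²+20²) = √6800 ≈ 82.462, ∠ = arctan(20/80) ≈ 14.04°
quadratic: (j20)² + 2.56·j20 + 4 = -396 + j51.2 → |·| ≈ 399.3, ∠ ≈ 172.63°
|H| = 8 · 82.462 / 399.3 ≈ 1.6521
Gain = 20 log₁₀(1.6521) ≈ 4.36 dB
∠H = 14.04° − 172.63° = -158.59°

ω = 1: 44.2 dB, -39.8°; ω = 20: 4.4 dB, -158.6°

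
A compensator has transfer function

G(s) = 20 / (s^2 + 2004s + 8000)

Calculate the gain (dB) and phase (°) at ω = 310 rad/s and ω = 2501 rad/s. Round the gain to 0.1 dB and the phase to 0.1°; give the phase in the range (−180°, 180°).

Substitute s = j310:
Numerator: 20 = 20 + j0
Denominator: (j310)^2 + 2004(j310) + 8000 = -88100 + j621240
|N| = √(20² + 0²) ≈ 20, ∠N ≈ 0.00°
|D| = √(88100² + 621240²) ≈ 6.2746e+05, ∠D ≈ 98.07°
|G| = 20 / 6.2746e+05 ≈ 3.1875e-05
Gain = 20 log₁₀(3.1875e-05) ≈ -89.93 dB
∠G = 0.00° − 98.07° = -98.07°

Substitute s = j2501:
Numerator: 20 = 20 + j0
Denominator: (j2501)^2 + 2004(j2501) + 8000 = -6247001 + j5012004
|N| = √(20² + 0²) ≈ 20, ∠N ≈ 0.00°
|D| = √(6247001² + 5012004²) ≈ 8.0091e+06, ∠D ≈ 141.26°
|G| = 20 / 8.0091e+06 ≈ 2.4972e-06
Gain = 20 log₁₀(2.4972e-06) ≈ -112.05 dB
∠G = 0.00° − 141.26° = -141.26°

ω = 310: -89.9 dB, -98.1°; ω = 2501: -112.1 dB, -141.3°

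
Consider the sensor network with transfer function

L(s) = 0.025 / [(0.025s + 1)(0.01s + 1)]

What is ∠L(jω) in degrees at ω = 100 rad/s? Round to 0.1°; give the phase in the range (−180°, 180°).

At ω = 100 rad/s:
pole (1 + j100·0.025) = 1 + j2.5 → |·| ≈ 2.6926, ∠ ≈ 68.20°
pole (1 + j100·0.01) = 1 + j1 → |·| ≈ 1.4142, ∠ ≈ 45.00°
∠L = (0°) − (68.20° + 45.00°) = -113.20°

-113.2°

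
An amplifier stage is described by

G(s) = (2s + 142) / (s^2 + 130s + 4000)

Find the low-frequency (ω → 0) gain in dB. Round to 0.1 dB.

G(0) = 142 / 4000 = 0.0355
20 log₁₀(0.0355) ≈ -29.00 dB

-29.0 dB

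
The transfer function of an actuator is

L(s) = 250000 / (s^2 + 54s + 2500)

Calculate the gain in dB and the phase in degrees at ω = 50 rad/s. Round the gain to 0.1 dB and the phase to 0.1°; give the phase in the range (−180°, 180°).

39.3 dB, -90.0°

At s = jω = j50:
quadratic: (j50)² + 54·j50 + 2500 = 0 + j2700 → |·| ≈ 2700, ∠ ≈ 90.00°
|L| = 250000 / 2700 ≈ 92.593
Gain = 20 log₁₀(92.593) ≈ 39.33 dB
∠L = 0.00° − 90.00° = -90.00°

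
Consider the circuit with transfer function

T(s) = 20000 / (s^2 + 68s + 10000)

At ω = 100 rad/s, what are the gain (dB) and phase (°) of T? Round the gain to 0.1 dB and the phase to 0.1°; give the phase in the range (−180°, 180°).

9.4 dB, -90.0°

At s = jω = j100:
quadratic: (j100)² + 68·j100 + 10000 = 0 + j6800 → |·| ≈ 6800, ∠ ≈ 90.00°
|T| = 20000 / 6800 ≈ 2.9412
Gain = 20 log₁₀(2.9412) ≈ 9.37 dB
∠T = 0.00° − 90.00° = -90.00°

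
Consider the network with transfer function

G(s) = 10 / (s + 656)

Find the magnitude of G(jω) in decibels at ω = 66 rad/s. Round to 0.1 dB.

At s = jω = j66:
pole (s+656): 656 + j66 → |·| = √(656²+66²) = √434692 ≈ 659.31, ∠ = arctan(66/656) ≈ 5.75°
|G| = 10 / 659.31 ≈ 0.015167
Gain = 20 log₁₀(0.015167) ≈ -36.38 dB

-36.4 dB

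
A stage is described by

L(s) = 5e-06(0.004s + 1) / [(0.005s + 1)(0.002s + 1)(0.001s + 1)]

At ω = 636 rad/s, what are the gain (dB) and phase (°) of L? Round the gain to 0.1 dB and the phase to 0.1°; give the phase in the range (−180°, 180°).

-113.4 dB, -88.3°

At ω = 636 rad/s:
zero (1 + j636·0.004) = 1 + j2.544 → |·| ≈ 2.7335, ∠ ≈ 68.54°
pole (1 + j636·0.005) = 1 + j3.18 → |·| ≈ 3.3335, ∠ ≈ 72.54°
pole (1 + j636·0.002) = 1 + j1.272 → |·| ≈ 1.618, ∠ ≈ 51.83°
pole (1 + j636·0.001) = 1 + j0.636 → |·| ≈ 1.1851, ∠ ≈ 32.46°
|L| = 5e-06 · 2.7335 / (3.3335 · 1.618 · 1.1851) ≈ 2.1382e-06
Gain = 20 log₁₀(2.1382e-06) ≈ -113.40 dB
∠L = (68.54°) − (72.54° + 51.83° + 32.46°) = -88.29°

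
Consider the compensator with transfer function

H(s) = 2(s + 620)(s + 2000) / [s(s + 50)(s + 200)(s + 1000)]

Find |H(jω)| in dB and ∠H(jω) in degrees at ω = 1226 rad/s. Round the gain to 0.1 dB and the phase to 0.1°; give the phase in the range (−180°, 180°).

-113.2 dB, 145.5°

At s = jω = j1226:
zero (s+620): 620 + j1226 → |·| = √(620²+1226²) = √1887476 ≈ 1373.9, ∠ = arctan(1226/620) ≈ 63.17°
zero (s+2000): 2000 + j1226 → |·| = √(2000²+1226²) = √5503076 ≈ 2345.9, ∠ = arctan(1226/2000) ≈ 31.51°
pole (s+50): 50 + j1226 → |·| = √(50²+1226²) = √1505576 ≈ 1227, ∠ = arctan(1226/50) ≈ 87.66°
pole (s+200): 200 + j1226 → |·| = √(200²+1226²) = √1543076 ≈ 1242.2, ∠ = arctan(1226/200) ≈ 80.73°
pole (s+1000): 1000 + j1226 → |·| = √(1000²+1226²) = √2503076 ≈ 1582.1, ∠ = arctan(1226/1000) ≈ 50.80°
pole at origin: |s| = 1226, ∠ = 90.00° (in denominator)
|H| = 2 · 3.223e+06 / 2.9564e+12 ≈ 2.1804e-06
Gain = 20 log₁₀(2.1804e-06) ≈ -113.23 dB
∠H = 94.68° − 309.19° = -214.51° ≡ 145.49° (principal value)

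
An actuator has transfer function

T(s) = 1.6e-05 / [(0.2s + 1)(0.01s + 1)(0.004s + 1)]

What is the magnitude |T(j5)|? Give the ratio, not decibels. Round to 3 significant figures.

At ω = 5 rad/s:
pole (1 + j5·0.2) = 1 + j1 → |·| ≈ 1.4142, ∠ ≈ 45.00°
pole (1 + j5·0.01) = 1 + j0.05 → |·| ≈ 1.0012, ∠ ≈ 2.86°
pole (1 + j5·0.004) = 1 + j0.02 → |·| ≈ 1.0002, ∠ ≈ 1.15°
|T| = 1.6e-05 · 1 / (1.4142 · 1.0012 · 1.0002) ≈ 1.1298e-05

1.13e-05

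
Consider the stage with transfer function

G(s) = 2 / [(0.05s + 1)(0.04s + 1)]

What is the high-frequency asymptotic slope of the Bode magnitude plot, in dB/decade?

-40 dB/decade

Each pole contributes −20 dB/decade at high frequency; each zero contributes +20 dB/decade.
Net: 0 zero(s) − 2 pole(s) → -40 dB/decade.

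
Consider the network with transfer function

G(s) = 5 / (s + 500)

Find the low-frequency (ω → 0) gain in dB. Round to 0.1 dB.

G(0) = 5 / (500) = 0.01
20 log₁₀(0.01) ≈ -40.00 dB

-40.0 dB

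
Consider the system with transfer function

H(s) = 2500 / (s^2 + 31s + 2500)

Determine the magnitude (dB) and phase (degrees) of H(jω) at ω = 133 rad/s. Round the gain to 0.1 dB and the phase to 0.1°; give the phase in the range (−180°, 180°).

-16.0 dB, -164.8°

At s = jω = j133:
quadratic: (j133)² + 31·j133 + 2500 = -15189 + j4123 → |·| ≈ 15739, ∠ ≈ 164.81°
|H| = 2500 / 15739 ≈ 0.15884
Gain = 20 log₁₀(0.15884) ≈ -15.98 dB
∠H = 0.00° − 164.81° = -164.81°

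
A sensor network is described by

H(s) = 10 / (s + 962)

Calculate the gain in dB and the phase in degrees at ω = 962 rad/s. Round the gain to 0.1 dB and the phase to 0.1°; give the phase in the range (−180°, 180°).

At s = jω = j962:
pole (s+962): 962 + j962 → |·| = √(962²+962²) = √1850888 ≈ 1360.5, ∠ = arctan(962/962) ≈ 45.00°
|H| = 10 / 1360.5 ≈ 0.0073502
Gain = 20 log₁₀(0.0073502) ≈ -42.67 dB
∠H = 0.00° − 45.00° = -45.00°

-42.7 dB, -45.0°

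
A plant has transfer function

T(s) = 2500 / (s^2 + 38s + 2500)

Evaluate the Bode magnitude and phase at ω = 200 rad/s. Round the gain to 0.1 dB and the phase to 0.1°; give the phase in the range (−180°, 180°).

At s = jω = j200:
quadratic: (j200)² + 38·j200 + 2500 = -37500 + j7600 → |·| ≈ 38262, ∠ ≈ 168.54°
|T| = 2500 / 38262 ≈ 0.065339
Gain = 20 log₁₀(0.065339) ≈ -23.70 dB
∠T = 0.00° − 168.54° = -168.54°

-23.7 dB, -168.5°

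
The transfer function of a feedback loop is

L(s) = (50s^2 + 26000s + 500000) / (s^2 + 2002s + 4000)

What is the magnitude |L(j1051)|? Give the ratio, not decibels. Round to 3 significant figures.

Substitute s = j1051:
Numerator: 50(j1051)^2 + 26000(j1051) + 500000 = -54730050 + j27326000
Denominator: (j1051)^2 + 2002(j1051) + 4000 = -1100601 + j2104102
|N| = √(54730050² + 27326000²) ≈ 6.1173e+07, ∠N ≈ 153.47°
|D| = √(1100601² + 2104102²) ≈ 2.3746e+06, ∠D ≈ 117.61°
|L| = 6.1173e+07 / 2.3746e+06 ≈ 25.761

25.8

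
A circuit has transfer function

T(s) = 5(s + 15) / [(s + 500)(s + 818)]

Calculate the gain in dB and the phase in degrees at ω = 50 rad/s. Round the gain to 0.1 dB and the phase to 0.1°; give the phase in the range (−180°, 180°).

At s = jω = j50:
zero (s+15): 15 + j50 → |·| = √(15²+50²) = √2725 ≈ 52.202, ∠ = arctan(50/15) ≈ 73.30°
pole (s+500): 500 + j50 → |·| = √(500²+50²) = √252500 ≈ 502.49, ∠ = arctan(50/500) ≈ 5.71°
pole (s+818): 818 + j50 → |·| = √(818²+50²) = √671624 ≈ 819.53, ∠ = arctan(50/818) ≈ 3.50°
|T| = 5 · 52.202 / 4.1181e+05 ≈ 0.00063381
Gain = 20 log₁₀(0.00063381) ≈ -63.96 dB
∠T = 73.30° − 9.21° = 64.09°

-64.0 dB, 64.1°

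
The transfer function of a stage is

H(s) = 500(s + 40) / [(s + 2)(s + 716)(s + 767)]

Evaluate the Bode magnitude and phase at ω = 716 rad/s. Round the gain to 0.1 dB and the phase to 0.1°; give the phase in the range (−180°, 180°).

At s = jω = j716:
zero (s+40): 40 + j716 → |·| = √(40²+716²) = √514256 ≈ 717.12, ∠ = arctan(716/40) ≈ 86.80°
pole (s+2): 2 + j716 → |·| = √(2²+716²) = √512660 ≈ 716, ∠ = arctan(716/2) ≈ 89.84°
pole (s+716): 716 + j716 → |·| = √(716²+716²) = √1025312 ≈ 1012.6, ∠ = arctan(716/716) ≈ 45.00°
pole (s+767): 767 + j716 → |·| = √(767²+716²) = √1100945 ≈ 1049.3, ∠ = arctan(716/767) ≈ 43.03°
|H| = 500 · 717.12 / 7.6077e+08 ≈ 0.00047131
Gain = 20 log₁₀(0.00047131) ≈ -66.53 dB
∠H = 86.80° − 177.87° = -91.07°

-66.5 dB, -91.1°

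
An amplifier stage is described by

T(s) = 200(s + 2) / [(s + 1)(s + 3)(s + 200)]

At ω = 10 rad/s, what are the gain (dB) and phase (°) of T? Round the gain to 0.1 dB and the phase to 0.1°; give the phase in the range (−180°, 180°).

At s = jω = j10:
zero (s+2): 2 + j10 → |·| = √(2²+10²) = √104 ≈ 10.198, ∠ = arctan(10/2) ≈ 78.69°
pole (s+1): 1 + j10 → |·| = √(1²+10²) = √101 ≈ 10.05, ∠ = arctan(10/1) ≈ 84.29°
pole (s+3): 3 + j10 → |·| = √(3²+10²) = √109 ≈ 10.44, ∠ = arctan(10/3) ≈ 73.30°
pole (s+200): 200 + j10 → |·| = √(200²+10²) = √40100 ≈ 200.25, ∠ = arctan(10/200) ≈ 2.86°
|T| = 200 · 10.198 / 21011 ≈ 0.097073
Gain = 20 log₁₀(0.097073) ≈ -20.26 dB
∠T = 78.69° − 160.45° = -81.76°

-20.3 dB, -81.8°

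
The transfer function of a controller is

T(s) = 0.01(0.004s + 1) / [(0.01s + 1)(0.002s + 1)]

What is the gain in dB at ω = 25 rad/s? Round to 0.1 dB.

-40.2 dB

At ω = 25 rad/s:
zero (1 + j25·0.004) = 1 + j0.1 → |·| ≈ 1.005, ∠ ≈ 5.71°
pole (1 + j25·0.01) = 1 + j0.25 → |·| ≈ 1.0308, ∠ ≈ 14.04°
pole (1 + j25·0.002) = 1 + j0.05 → |·| ≈ 1.0012, ∠ ≈ 2.86°
|T| = 0.01 · 1.005 / (1.0308 · 1.0012) ≈ 0.009738
Gain = 20 log₁₀(0.009738) ≈ -40.23 dB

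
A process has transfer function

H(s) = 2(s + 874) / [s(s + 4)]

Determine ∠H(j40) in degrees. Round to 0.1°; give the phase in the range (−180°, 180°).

At s = jω = j40:
zero (s+874): 874 + j40 → |·| = √(874²+40²) = √765476 ≈ 874.91, ∠ = arctan(40/874) ≈ 2.62°
pole (s+4): 4 + j40 → |·| = √(4²+40²) = √1616 ≈ 40.2, ∠ = arctan(40/4) ≈ 84.29°
pole at origin: |s| = 40, ∠ = 90.00° (in denominator)
∠H = 2.62° − 174.29° = -171.67°

-171.7°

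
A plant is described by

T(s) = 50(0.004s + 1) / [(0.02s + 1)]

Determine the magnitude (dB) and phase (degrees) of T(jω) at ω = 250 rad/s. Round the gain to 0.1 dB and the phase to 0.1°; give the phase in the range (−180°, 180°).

22.8 dB, -33.7°

At ω = 250 rad/s:
zero (1 + j250·0.004) = 1 + j1 → |·| ≈ 1.4142, ∠ ≈ 45.00°
pole (1 + j250·0.02) = 1 + j5 → |·| ≈ 5.099, ∠ ≈ 78.69°
|T| = 50 · 1.4142 / (5.099) ≈ 13.867
Gain = 20 log₁₀(13.867) ≈ 22.84 dB
∠T = (45.00°) − (78.69°) = -33.69°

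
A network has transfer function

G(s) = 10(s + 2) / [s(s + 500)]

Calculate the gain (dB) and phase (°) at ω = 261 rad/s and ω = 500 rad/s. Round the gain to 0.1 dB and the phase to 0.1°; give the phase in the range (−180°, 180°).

At s = jω = j261:
zero (s+2): 2 + j261 → |·| = √(2²+261²) = √68125 ≈ 261.01, ∠ = arctan(261/2) ≈ 89.56°
pole (s+500): 500 + j261 → |·| = √(500²+261²) = √318121 ≈ 564.02, ∠ = arctan(261/500) ≈ 27.56°
pole at origin: |s| = 261, ∠ = 90.00° (in denominator)
|G| = 10 · 261.01 / 1.4721e+05 ≈ 0.01773
Gain = 20 log₁₀(0.01773) ≈ -35.03 dB
∠G = 89.56° − 117.56° = -28.00°

At s = jω = j500:
zero (s+2): 2 + j500 → |·| = √(2²+500²) = √250004 ≈ 500, ∠ = arctan(500/2) ≈ 89.77°
pole (s+500): 500 + j500 → |·| = √(500²+500²) = √500000 ≈ 707.11, ∠ = arctan(500/500) ≈ 45.00°
pole at origin: |s| = 500, ∠ = 90.00° (in denominator)
|G| = 10 · 500 / 3.5356e+05 ≈ 0.014142
Gain = 20 log₁₀(0.014142) ≈ -36.99 dB
∠G = 89.77° − 135.00° = -45.23°

ω = 261: -35.0 dB, -28.0°; ω = 500: -37.0 dB, -45.2°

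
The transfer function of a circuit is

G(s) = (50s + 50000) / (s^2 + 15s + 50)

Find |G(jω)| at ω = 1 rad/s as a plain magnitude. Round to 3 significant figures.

976

Substitute s = j1:
Numerator: 50(j1) + 50000 = 50000 + j50
Denominator: (j1)^2 + 15(j1) + 50 = 49 + j15
|N| = √(50000² + 50²) ≈ 50000, ∠N ≈ 0.06°
|D| = √(49² + 15²) ≈ 51.245, ∠D ≈ 17.02°
|G| = 50000 / 51.245 ≈ 975.7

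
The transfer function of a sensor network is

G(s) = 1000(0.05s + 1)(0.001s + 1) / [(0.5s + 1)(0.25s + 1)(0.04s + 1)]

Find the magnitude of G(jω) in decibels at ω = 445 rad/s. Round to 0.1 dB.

-25.2 dB

At ω = 445 rad/s:
zero (1 + j445·0.05) = 1 + j22.25 → |·| ≈ 22.272, ∠ ≈ 87.43°
zero (1 + j445·0.001) = 1 + j0.445 → |·| ≈ 1.0945, ∠ ≈ 23.99°
pole (1 + j445·0.5) = 1 + j222.5 → |·| ≈ 222.5, ∠ ≈ 89.74°
pole (1 + j445·0.25) = 1 + j111.25 → |·| ≈ 111.25, ∠ ≈ 89.48°
pole (1 + j445·0.04) = 1 + j17.8 → |·| ≈ 17.828, ∠ ≈ 86.78°
|G| = 1000 · 22.272 · 1.0945 / (222.5 · 111.25 · 17.828) ≈ 0.055239
Gain = 20 log₁₀(0.055239) ≈ -25.16 dB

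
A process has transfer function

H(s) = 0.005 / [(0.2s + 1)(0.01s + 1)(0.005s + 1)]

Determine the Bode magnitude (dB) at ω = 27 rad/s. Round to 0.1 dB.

At ω = 27 rad/s:
pole (1 + j27·0.2) = 1 + j5.4 → |·| ≈ 5.4918, ∠ ≈ 79.51°
pole (1 + j27·0.01) = 1 + j0.27 → |·| ≈ 1.0358, ∠ ≈ 15.11°
pole (1 + j27·0.005) = 1 + j0.135 → |·| ≈ 1.0091, ∠ ≈ 7.69°
|H| = 0.005 · 1 / (5.4918 · 1.0358 · 1.0091) ≈ 0.00087105
Gain = 20 log₁₀(0.00087105) ≈ -61.20 dB

-61.2 dB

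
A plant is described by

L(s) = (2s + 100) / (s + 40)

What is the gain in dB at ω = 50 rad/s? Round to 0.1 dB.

Substitute s = j50:
Numerator: 2(j50) + 100 = 100 + j100
Denominator: (j50) + 40 = 40 + j50
|N| = √(100² + 100²) ≈ 141.42, ∠N ≈ 45.00°
|D| = √(40² + 50²) ≈ 64.031, ∠D ≈ 51.34°
|L| = 141.42 / 64.031 ≈ 2.2086
Gain = 20 log₁₀(2.2086) ≈ 6.88 dB

6.9 dB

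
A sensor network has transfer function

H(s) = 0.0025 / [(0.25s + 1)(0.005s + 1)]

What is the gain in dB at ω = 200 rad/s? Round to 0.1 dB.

At ω = 200 rad/s:
pole (1 + j200·0.25) = 1 + j50 → |·| ≈ 50.01, ∠ ≈ 88.85°
pole (1 + j200·0.005) = 1 + j1 → |·| ≈ 1.4142, ∠ ≈ 45.00°
|H| = 0.0025 · 1 / (50.01 · 1.4142) ≈ 3.5349e-05
Gain = 20 log₁₀(3.5349e-05) ≈ -89.03 dB

-89.0 dB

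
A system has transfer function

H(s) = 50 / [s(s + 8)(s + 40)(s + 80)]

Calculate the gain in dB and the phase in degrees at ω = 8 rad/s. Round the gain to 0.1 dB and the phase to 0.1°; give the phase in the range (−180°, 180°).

At s = jω = j8:
pole (s+8): 8 + j8 → |·| = √(8²+8²) = √128 ≈ 11.314, ∠ = arctan(8/8) ≈ 45.00°
pole (s+40): 40 + j8 → |·| = √(40²+8²) = √1664 ≈ 40.792, ∠ = arctan(8/40) ≈ 11.31°
pole (s+80): 80 + j8 → |·| = √(80²+8²) = √6464 ≈ 80.399, ∠ = arctan(8/80) ≈ 5.71°
pole at origin: |s| = 8, ∠ = 90.00° (in denominator)
|H| = 50 / 2.9685e+05 ≈ 0.00016844
Gain = 20 log₁₀(0.00016844) ≈ -75.47 dB
∠H = 0.00° − 152.02° = -152.02°

-75.5 dB, -152.0°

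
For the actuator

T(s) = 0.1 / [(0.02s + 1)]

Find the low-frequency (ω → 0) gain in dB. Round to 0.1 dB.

-20.0 dB

T(0) = 0.1 · 1 / 1 = 0.1
20 log₁₀(0.1) ≈ -20.00 dB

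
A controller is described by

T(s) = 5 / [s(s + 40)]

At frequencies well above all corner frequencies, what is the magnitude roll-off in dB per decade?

Each pole contributes −20 dB/decade at high frequency; each zero contributes +20 dB/decade.
Net: 0 zero(s) − 2 pole(s) → -40 dB/decade.

-40 dB/decade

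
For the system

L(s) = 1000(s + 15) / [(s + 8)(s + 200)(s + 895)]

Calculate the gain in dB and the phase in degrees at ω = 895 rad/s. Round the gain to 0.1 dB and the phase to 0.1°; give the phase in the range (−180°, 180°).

-61.3 dB, -122.9°

At s = jω = j895:
zero (s+15): 15 + j895 → |·| = √(15²+895²) = √801250 ≈ 895.13, ∠ = arctan(895/15) ≈ 89.04°
pole (s+8): 8 + j895 → |·| = √(8²+895²) = √801089 ≈ 895.04, ∠ = arctan(895/8) ≈ 89.49°
pole (s+200): 200 + j895 → |·| = √(200²+895²) = √841025 ≈ 917.07, ∠ = arctan(895/200) ≈ 77.40°
pole (s+895): 895 + j895 → |·| = √(895²+895²) = √1602050 ≈ 1265.7, ∠ = arctan(895/895) ≈ 45.00°
|L| = 1000 · 895.13 / 1.0389e+09 ≈ 0.00086161
Gain = 20 log₁₀(0.00086161) ≈ -61.29 dB
∠L = 89.04° − 211.89° = -122.85°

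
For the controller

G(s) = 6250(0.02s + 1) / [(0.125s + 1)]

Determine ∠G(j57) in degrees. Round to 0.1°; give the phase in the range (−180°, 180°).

At ω = 57 rad/s:
zero (1 + j57·0.02) = 1 + j1.14 → |·| ≈ 1.5164, ∠ ≈ 48.74°
pole (1 + j57·0.125) = 1 + j7.125 → |·| ≈ 7.1948, ∠ ≈ 82.01°
∠G = (48.74°) − (82.01°) = -33.27°

-33.3°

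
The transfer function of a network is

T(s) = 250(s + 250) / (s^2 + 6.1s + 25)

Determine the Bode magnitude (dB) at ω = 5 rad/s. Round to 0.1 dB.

66.2 dB

At s = jω = j5:
zero (s+250): 250 + j5 → |·| = √(250²+5²) = √62525 ≈ 250.05, ∠ = arctan(5/250) ≈ 1.15°
quadratic: (j5)² + 6.1·j5 + 25 = 0 + j30.5 → |·| ≈ 30.5, ∠ ≈ 90.00°
|T| = 250 · 250.05 / 30.5 ≈ 2049.6
Gain = 20 log₁₀(2049.6) ≈ 66.23 dB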